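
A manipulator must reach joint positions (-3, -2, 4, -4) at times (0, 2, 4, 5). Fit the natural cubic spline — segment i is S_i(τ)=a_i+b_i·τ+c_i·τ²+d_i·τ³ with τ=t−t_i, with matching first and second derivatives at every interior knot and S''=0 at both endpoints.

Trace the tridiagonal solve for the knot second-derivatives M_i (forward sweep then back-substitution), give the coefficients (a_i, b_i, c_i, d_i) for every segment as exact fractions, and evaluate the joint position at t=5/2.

Δ: Δ0=1/2, Δ1=3, Δ2=-8
row 1: diag=8, rhs=15; c'=1/4, d'=15/8
row 2: denom=6−2·1/4=11/2; d'=(-66−2·15/8)/(11/2)=-279/22
back: M2=-279/22
back: M1=15/8−1/4·-279/22=111/22
M: M0=0, M1=111/22, M2=-279/22, M3=0
seg 0: a=-3, c=M0/2=0, d=(M1−M0)/(6·2)=37/88, b=Δ0−h0·(2M0+M1)/6=-13/11
seg 1: a=-2, c=M1/2=111/44, d=(M2−M1)/(6·2)=-65/44, b=Δ1−h1·(2M1+M2)/6=85/22
seg 2: a=4, c=M2/2=-279/44, d=(M3−M2)/(6·1)=93/44, b=Δ2−h2·(2M2+M3)/6=-83/22
t_q=5/2 → seg 1, τ=1/2; S=-2+85/22·τ+111/44·τ²+-65/44·τ³=133/352

  seg 0: a=-3 b=-13/11 c=0 d=37/88
  seg 1: a=-2 b=85/22 c=111/44 d=-65/44
  seg 2: a=4 b=-83/22 c=-279/44 d=93/44
S(5/2) = 133/352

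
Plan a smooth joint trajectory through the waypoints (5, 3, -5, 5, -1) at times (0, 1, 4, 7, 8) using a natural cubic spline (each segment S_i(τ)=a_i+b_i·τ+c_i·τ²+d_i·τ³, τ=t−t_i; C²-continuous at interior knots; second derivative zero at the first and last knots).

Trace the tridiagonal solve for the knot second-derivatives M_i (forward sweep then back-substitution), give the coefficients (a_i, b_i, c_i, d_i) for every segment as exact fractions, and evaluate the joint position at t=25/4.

  seg 0: a=5 b=-37/24 c=0 d=-11/24
  seg 1: a=3 b=-35/12 c=-11/8 d=35/72
  seg 2: a=-5 b=47/24 c=3 d=-61/72
  seg 3: a=5 b=-35/12 c=-37/8 d=37/24
S(25/4) = 2531/512

Δ: Δ0=-2, Δ1=-8/3, Δ2=10/3, Δ3=-6
row 1: diag=8, rhs=-4; c'=3/8, d'=-1/2
row 2: denom=12−3·3/8=87/8; d'=(36−3·-1/2)/(87/8)=100/29
row 3: denom=8−3·8/29=208/29; d'=(-56−3·100/29)/(208/29)=-37/4
back: M3=-37/4
back: M2=100/29−8/29·-37/4=6
back: M1=-1/2−3/8·6=-11/4
M: M0=0, M1=-11/4, M2=6, M3=-37/4, M4=0
seg 0: a=5, c=M0/2=0, d=(M1−M0)/(6·1)=-11/24, b=Δ0−h0·(2M0+M1)/6=-37/24
seg 1: a=3, c=M1/2=-11/8, d=(M2−M1)/(6·3)=35/72, b=Δ1−h1·(2M1+M2)/6=-35/12
seg 2: a=-5, c=M2/2=3, d=(M3−M2)/(6·3)=-61/72, b=Δ2−h2·(2M2+M3)/6=47/24
seg 3: a=5, c=M3/2=-37/8, d=(M4−M3)/(6·1)=37/24, b=Δ3−h3·(2M3+M4)/6=-35/12
t_q=25/4 → seg 2, τ=9/4; S=-5+47/24·τ+3·τ²+-61/72·τ³=2531/512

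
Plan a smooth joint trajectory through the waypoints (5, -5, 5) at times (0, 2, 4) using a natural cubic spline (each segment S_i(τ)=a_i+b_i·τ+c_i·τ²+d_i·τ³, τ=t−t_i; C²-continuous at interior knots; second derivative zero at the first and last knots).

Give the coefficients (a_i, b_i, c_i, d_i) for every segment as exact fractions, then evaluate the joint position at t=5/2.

  seg 0: a=5 b=-15/2 c=0 d=5/8
  seg 1: a=-5 b=0 c=15/4 d=-5/8
S(5/2) = -265/64

Δ: Δ0=-5, Δ1=5
row 1: diag=8, rhs=60; c'=1/4, d'=15/2
back: M1=15/2
M: M0=0, M1=15/2, M2=0
seg 0: a=5, c=M0/2=0, d=(M1−M0)/(6·2)=5/8, b=Δ0−h0·(2M0+M1)/6=-15/2
seg 1: a=-5, c=M1/2=15/4, d=(M2−M1)/(6·2)=-5/8, b=Δ1−h1·(2M1+M2)/6=0
t_q=5/2 → seg 1, τ=1/2; S=-5+0·τ+15/4·τ²+-5/8·τ³=-265/64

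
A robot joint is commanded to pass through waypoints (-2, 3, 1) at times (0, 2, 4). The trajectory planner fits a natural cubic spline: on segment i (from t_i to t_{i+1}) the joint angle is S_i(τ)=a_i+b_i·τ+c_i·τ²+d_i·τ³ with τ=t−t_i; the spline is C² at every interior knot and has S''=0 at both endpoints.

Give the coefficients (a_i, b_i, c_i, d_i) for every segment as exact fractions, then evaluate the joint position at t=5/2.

Δ: Δ0=5/2, Δ1=-1
row 1: diag=8, rhs=-21; c'=1/4, d'=-21/8
back: M1=-21/8
M: M0=0, M1=-21/8, M2=0
seg 0: a=-2, c=M0/2=0, d=(M1−M0)/(6·2)=-7/32, b=Δ0−h0·(2M0+M1)/6=27/8
seg 1: a=3, c=M1/2=-21/16, d=(M2−M1)/(6·2)=7/32, b=Δ1−h1·(2M1+M2)/6=3/4
t_q=5/2 → seg 1, τ=1/2; S=3+3/4·τ+-21/16·τ²+7/32·τ³=787/256

  seg 0: a=-2 b=27/8 c=0 d=-7/32
  seg 1: a=3 b=3/4 c=-21/16 d=7/32
S(5/2) = 787/256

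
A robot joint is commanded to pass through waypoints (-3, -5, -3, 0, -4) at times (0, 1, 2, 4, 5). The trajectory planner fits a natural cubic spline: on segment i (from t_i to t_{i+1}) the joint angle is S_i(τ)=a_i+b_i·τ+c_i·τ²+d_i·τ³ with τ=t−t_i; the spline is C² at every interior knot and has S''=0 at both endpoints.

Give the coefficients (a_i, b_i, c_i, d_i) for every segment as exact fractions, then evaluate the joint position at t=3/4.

Δ: Δ0=-2, Δ1=2, Δ2=3/2, Δ3=-4
row 1: diag=4, rhs=24; c'=1/4, d'=6
row 2: denom=6−1·1/4=23/4; d'=(-3−1·6)/(23/4)=-36/23
row 3: denom=6−2·8/23=122/23; d'=(-33−2·-36/23)/(122/23)=-687/122
back: M3=-687/122
back: M2=-36/23−8/23·-687/122=24/61
back: M1=6−1/4·24/61=360/61
M: M0=0, M1=360/61, M2=24/61, M3=-687/122, M4=0
seg 0: a=-3, c=M0/2=0, d=(M1−M0)/(6·1)=60/61, b=Δ0−h0·(2M0+M1)/6=-182/61
seg 1: a=-5, c=M1/2=180/61, d=(M2−M1)/(6·1)=-56/61, b=Δ1−h1·(2M1+M2)/6=-2/61
seg 2: a=-3, c=M2/2=12/61, d=(M3−M2)/(6·2)=-245/488, b=Δ2−h2·(2M2+M3)/6=190/61
seg 3: a=0, c=M3/2=-687/244, d=(M4−M3)/(6·1)=229/244, b=Δ3−h3·(2M3+M4)/6=-259/122
t_q=3/4 → seg 0, τ=3/4; S=-3+-182/61·τ+0·τ²+60/61·τ³=-4707/976

  seg 0: a=-3 b=-182/61 c=0 d=60/61
  seg 1: a=-5 b=-2/61 c=180/61 d=-56/61
  seg 2: a=-3 b=190/61 c=12/61 d=-245/488
  seg 3: a=0 b=-259/122 c=-687/244 d=229/244
S(3/4) = -4707/976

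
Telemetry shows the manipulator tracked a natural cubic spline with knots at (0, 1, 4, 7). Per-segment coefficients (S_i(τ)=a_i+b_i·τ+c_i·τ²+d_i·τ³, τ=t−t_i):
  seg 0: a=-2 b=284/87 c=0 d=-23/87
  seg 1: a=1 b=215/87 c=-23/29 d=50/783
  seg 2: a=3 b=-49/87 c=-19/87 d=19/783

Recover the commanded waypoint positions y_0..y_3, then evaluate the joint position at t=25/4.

y_0 = S_0(0) = a_0 = -2
y_1 = S_1(0) = a_1 = 1
y_2 = S_2(0) = a_2 = 3
y_3 = S_2(3) = 0
t_q=25/4 is in segment 2 (τ=9/4); S_2(τ)=1677/1856

y_0=-2 y_1=1 y_2=3 y_3=0
S(25/4) = 1677/1856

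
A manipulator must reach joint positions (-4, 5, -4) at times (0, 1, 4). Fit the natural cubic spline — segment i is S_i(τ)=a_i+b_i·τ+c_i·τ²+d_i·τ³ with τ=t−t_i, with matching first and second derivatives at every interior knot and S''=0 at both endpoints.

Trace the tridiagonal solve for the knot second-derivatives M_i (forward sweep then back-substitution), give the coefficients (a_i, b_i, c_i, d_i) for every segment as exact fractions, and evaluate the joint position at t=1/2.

Δ: Δ0=9, Δ1=-3
row 1: diag=8, rhs=-72; c'=3/8, d'=-9
back: M1=-9
M: M0=0, M1=-9, M2=0
seg 0: a=-4, c=M0/2=0, d=(M1−M0)/(6·1)=-3/2, b=Δ0−h0·(2M0+M1)/6=21/2
seg 1: a=5, c=M1/2=-9/2, d=(M2−M1)/(6·3)=1/2, b=Δ1−h1·(2M1+M2)/6=6
t_q=1/2 → seg 0, τ=1/2; S=-4+21/2·τ+0·τ²+-3/2·τ³=17/16

  seg 0: a=-4 b=21/2 c=0 d=-3/2
  seg 1: a=5 b=6 c=-9/2 d=1/2
S(1/2) = 17/16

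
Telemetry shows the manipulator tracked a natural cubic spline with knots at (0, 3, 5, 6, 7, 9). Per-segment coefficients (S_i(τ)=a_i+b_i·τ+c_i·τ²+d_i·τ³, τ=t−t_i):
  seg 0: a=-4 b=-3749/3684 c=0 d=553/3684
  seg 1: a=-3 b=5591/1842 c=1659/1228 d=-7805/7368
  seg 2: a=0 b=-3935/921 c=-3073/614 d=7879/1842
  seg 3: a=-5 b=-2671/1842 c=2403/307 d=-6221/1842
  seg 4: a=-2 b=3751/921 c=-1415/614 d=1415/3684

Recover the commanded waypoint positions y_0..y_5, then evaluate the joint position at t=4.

y_0 = S_0(0) = a_0 = -4
y_1 = S_1(0) = a_1 = -3
y_2 = S_2(0) = a_2 = 0
y_3 = S_3(0) = a_3 = -5
y_4 = S_4(0) = a_4 = -2
y_5 = S_4(2) = 0
t_q=4 is in segment 1 (τ=1); S_1(τ)=803/2456

y_0=-4 y_1=-3 y_2=0 y_3=-5 y_4=-2 y_5=0
S(4) = 803/2456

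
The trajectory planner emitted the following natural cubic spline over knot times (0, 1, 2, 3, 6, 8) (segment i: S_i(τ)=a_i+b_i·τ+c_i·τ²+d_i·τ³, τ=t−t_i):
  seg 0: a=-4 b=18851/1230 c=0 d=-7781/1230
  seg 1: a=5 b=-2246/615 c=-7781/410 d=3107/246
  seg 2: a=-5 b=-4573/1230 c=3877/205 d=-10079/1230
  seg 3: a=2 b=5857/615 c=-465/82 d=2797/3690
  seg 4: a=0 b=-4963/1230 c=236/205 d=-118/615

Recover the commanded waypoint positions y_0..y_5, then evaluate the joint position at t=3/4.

y_0=-4 y_1=5 y_2=-5 y_3=2 y_4=0 y_5=-5
S(3/4) = 126627/26240

y_0 = S_0(0) = a_0 = -4
y_1 = S_1(0) = a_1 = 5
y_2 = S_2(0) = a_2 = -5
y_3 = S_3(0) = a_3 = 2
y_4 = S_4(0) = a_4 = 0
y_5 = S_4(2) = -5
t_q=3/4 is in segment 0 (τ=3/4); S_0(τ)=126627/26240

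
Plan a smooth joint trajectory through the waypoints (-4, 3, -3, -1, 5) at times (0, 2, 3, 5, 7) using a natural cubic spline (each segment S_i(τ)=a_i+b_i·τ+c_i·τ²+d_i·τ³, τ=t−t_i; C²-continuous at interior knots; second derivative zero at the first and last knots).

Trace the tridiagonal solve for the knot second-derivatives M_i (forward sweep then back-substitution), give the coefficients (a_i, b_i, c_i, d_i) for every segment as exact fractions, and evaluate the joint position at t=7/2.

Δ: Δ0=7/2, Δ1=-6, Δ2=1, Δ3=3
row 1: diag=6, rhs=-57; c'=1/6, d'=-19/2
row 2: denom=6−1·1/6=35/6; d'=(42−1·-19/2)/(35/6)=309/35
row 3: denom=8−2·12/35=256/35; d'=(12−2·309/35)/(256/35)=-99/128
back: M3=-99/128
back: M2=309/35−12/35·-99/128=291/32
back: M1=-19/2−1/6·291/32=-705/64
M: M0=0, M1=-705/64, M2=291/32, M3=-99/128, M4=0
seg 0: a=-4, c=M0/2=0, d=(M1−M0)/(6·2)=-235/256, b=Δ0−h0·(2M0+M1)/6=459/64
seg 1: a=3, c=M1/2=-705/128, d=(M2−M1)/(6·1)=429/128, b=Δ1−h1·(2M1+M2)/6=-123/32
seg 2: a=-3, c=M2/2=291/64, d=(M3−M2)/(6·2)=-421/512, b=Δ2−h2·(2M2+M3)/6=-615/128
seg 3: a=-1, c=M3/2=-99/256, d=(M4−M3)/(6·2)=33/512, b=Δ3−h3·(2M3+M4)/6=225/64
t_q=7/2 → seg 2, τ=1/2; S=-3+-615/128·τ+291/64·τ²+-421/512·τ³=-17893/4096

  seg 0: a=-4 b=459/64 c=0 d=-235/256
  seg 1: a=3 b=-123/32 c=-705/128 d=429/128
  seg 2: a=-3 b=-615/128 c=291/64 d=-421/512
  seg 3: a=-1 b=225/64 c=-99/256 d=33/512
S(7/2) = -17893/4096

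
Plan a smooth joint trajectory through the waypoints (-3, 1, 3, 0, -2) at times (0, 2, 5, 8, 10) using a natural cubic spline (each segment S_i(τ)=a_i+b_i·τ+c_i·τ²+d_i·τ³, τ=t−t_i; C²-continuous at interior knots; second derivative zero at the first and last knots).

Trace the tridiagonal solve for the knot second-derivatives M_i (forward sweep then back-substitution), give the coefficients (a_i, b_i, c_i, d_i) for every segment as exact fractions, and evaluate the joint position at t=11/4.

Δ: Δ0=2, Δ1=2/3, Δ2=-1, Δ3=-1
row 1: diag=10, rhs=-8; c'=3/10, d'=-4/5
row 2: denom=12−3·3/10=111/10; d'=(-10−3·-4/5)/(111/10)=-76/111
row 3: denom=10−3·10/37=340/37; d'=(0−3·-76/111)/(340/37)=19/85
back: M3=19/85
back: M2=-76/111−10/37·19/85=-38/51
back: M1=-4/5−3/10·-38/51=-49/85
M: M0=0, M1=-49/85, M2=-38/51, M3=19/85, M4=0
seg 0: a=-3, c=M0/2=0, d=(M1−M0)/(6·2)=-49/1020, b=Δ0−h0·(2M0+M1)/6=559/255
seg 1: a=1, c=M1/2=-49/170, d=(M2−M1)/(6·3)=-43/4590, b=Δ1−h1·(2M1+M2)/6=412/255
seg 2: a=3, c=M2/2=-19/51, d=(M3−M2)/(6·3)=247/4590, b=Δ2−h2·(2M2+M3)/6=-11/30
seg 3: a=0, c=M3/2=19/170, d=(M4−M3)/(6·2)=-19/1020, b=Δ3−h3·(2M3+M4)/6=-293/255
t_q=11/4 → seg 1, τ=3/4; S=1+412/255·τ+-49/170·τ²+-43/4590·τ³=22257/10880

  seg 0: a=-3 b=559/255 c=0 d=-49/1020
  seg 1: a=1 b=412/255 c=-49/170 d=-43/4590
  seg 2: a=3 b=-11/30 c=-19/51 d=247/4590
  seg 3: a=0 b=-293/255 c=19/170 d=-19/1020
S(11/4) = 22257/10880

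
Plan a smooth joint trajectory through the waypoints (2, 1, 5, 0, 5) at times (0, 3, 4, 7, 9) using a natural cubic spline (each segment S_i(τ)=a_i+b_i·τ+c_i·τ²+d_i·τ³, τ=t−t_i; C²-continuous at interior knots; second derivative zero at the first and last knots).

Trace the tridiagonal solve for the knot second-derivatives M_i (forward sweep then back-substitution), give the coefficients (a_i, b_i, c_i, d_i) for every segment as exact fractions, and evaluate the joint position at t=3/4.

  seg 0: a=2 b=-2633/1116 c=0 d=2261/10044
  seg 1: a=1 b=2075/558 c=2261/1116 d=-649/372
  seg 2: a=5 b=2831/1116 c=-895/279 d=6049/10044
  seg 3: a=0 b=-251/558 c=823/372 d=-823/2232
S(3/4) = 2583/7936

Δ: Δ0=-1/3, Δ1=4, Δ2=-5/3, Δ3=5/2
row 1: diag=8, rhs=26; c'=1/8, d'=13/4
row 2: denom=8−1·1/8=63/8; d'=(-34−1·13/4)/(63/8)=-298/63
row 3: denom=10−3·8/21=62/7; d'=(25−3·-298/63)/(62/7)=823/186
back: M3=823/186
back: M2=-298/63−8/21·823/186=-1790/279
back: M1=13/4−1/8·-1790/279=2261/558
M: M0=0, M1=2261/558, M2=-1790/279, M3=823/186, M4=0
seg 0: a=2, c=M0/2=0, d=(M1−M0)/(6·3)=2261/10044, b=Δ0−h0·(2M0+M1)/6=-2633/1116
seg 1: a=1, c=M1/2=2261/1116, d=(M2−M1)/(6·1)=-649/372, b=Δ1−h1·(2M1+M2)/6=2075/558
seg 2: a=5, c=M2/2=-895/279, d=(M3−M2)/(6·3)=6049/10044, b=Δ2−h2·(2M2+M3)/6=2831/1116
seg 3: a=0, c=M3/2=823/372, d=(M4−M3)/(6·2)=-823/2232, b=Δ3−h3·(2M3+M4)/6=-251/558
t_q=3/4 → seg 0, τ=3/4; S=2+-2633/1116·τ+0·τ²+2261/10044·τ³=2583/7936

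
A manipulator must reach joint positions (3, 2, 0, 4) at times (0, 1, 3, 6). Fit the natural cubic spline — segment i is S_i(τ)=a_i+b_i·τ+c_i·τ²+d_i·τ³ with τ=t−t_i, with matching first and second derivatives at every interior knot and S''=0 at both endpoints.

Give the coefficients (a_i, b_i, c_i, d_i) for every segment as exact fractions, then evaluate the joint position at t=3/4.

Δ: Δ0=-1, Δ1=-1, Δ2=4/3
row 1: diag=6, rhs=0; c'=1/3, d'=0
row 2: denom=10−2·1/3=28/3; d'=(14−2·0)/(28/3)=3/2
back: M2=3/2
back: M1=0−1/3·3/2=-1/2
M: M0=0, M1=-1/2, M2=3/2, M3=0
seg 0: a=3, c=M0/2=0, d=(M1−M0)/(6·1)=-1/12, b=Δ0−h0·(2M0+M1)/6=-11/12
seg 1: a=2, c=M1/2=-1/4, d=(M2−M1)/(6·2)=1/6, b=Δ1−h1·(2M1+M2)/6=-7/6
seg 2: a=0, c=M2/2=3/4, d=(M3−M2)/(6·3)=-1/12, b=Δ2−h2·(2M2+M3)/6=-1/6
t_q=3/4 → seg 0, τ=3/4; S=3+-11/12·τ+0·τ²+-1/12·τ³=583/256

  seg 0: a=3 b=-11/12 c=0 d=-1/12
  seg 1: a=2 b=-7/6 c=-1/4 d=1/6
  seg 2: a=0 b=-1/6 c=3/4 d=-1/12
S(3/4) = 583/256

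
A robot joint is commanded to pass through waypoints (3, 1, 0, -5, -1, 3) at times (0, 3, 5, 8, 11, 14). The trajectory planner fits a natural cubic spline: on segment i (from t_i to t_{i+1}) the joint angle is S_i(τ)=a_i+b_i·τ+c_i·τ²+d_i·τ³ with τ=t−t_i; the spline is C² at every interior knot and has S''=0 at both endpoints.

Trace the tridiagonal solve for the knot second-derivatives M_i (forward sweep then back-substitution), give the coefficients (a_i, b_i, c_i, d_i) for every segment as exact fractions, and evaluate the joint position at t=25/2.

Δ: Δ0=-2/3, Δ1=-1/2, Δ2=-5/3, Δ3=4/3, Δ4=4/3
row 1: diag=10, rhs=1; c'=1/5, d'=1/10
row 2: denom=10−2·1/5=48/5; d'=(-7−2·1/10)/(48/5)=-3/4
row 3: denom=12−3·5/16=177/16; d'=(18−3·-3/4)/(177/16)=108/59
row 4: denom=12−3·16/59=660/59; d'=(0−3·108/59)/(660/59)=-27/55
back: M4=-27/55
back: M3=108/59−16/59·-27/55=108/55
back: M2=-3/4−5/16·108/55=-15/11
back: M1=1/10−1/5·-15/11=41/110
M: M0=0, M1=41/110, M2=-15/11, M3=108/55, M4=-27/55, M5=0
seg 0: a=3, c=M0/2=0, d=(M1−M0)/(6·3)=41/1980, b=Δ0−h0·(2M0+M1)/6=-563/660
seg 1: a=1, c=M1/2=41/220, d=(M2−M1)/(6·2)=-191/1320, b=Δ1−h1·(2M1+M2)/6=-97/330
seg 2: a=0, c=M2/2=-15/22, d=(M3−M2)/(6·3)=61/330, b=Δ2−h2·(2M2+M3)/6=-212/165
seg 3: a=-5, c=M3/2=54/55, d=(M4−M3)/(6·3)=-3/22, b=Δ3−h3·(2M3+M4)/6=-127/330
seg 4: a=-1, c=M4/2=-27/110, d=(M5−M4)/(6·3)=3/110, b=Δ4−h4·(2M4+M5)/6=301/165
t_q=25/2 → seg 4, τ=3/2; S=-1+301/165·τ+-27/110·τ²+3/110·τ³=1123/880

  seg 0: a=3 b=-563/660 c=0 d=41/1980
  seg 1: a=1 b=-97/330 c=41/220 d=-191/1320
  seg 2: a=0 b=-212/165 c=-15/22 d=61/330
  seg 3: a=-5 b=-127/330 c=54/55 d=-3/22
  seg 4: a=-1 b=301/165 c=-27/110 d=3/110
S(25/2) = 1123/880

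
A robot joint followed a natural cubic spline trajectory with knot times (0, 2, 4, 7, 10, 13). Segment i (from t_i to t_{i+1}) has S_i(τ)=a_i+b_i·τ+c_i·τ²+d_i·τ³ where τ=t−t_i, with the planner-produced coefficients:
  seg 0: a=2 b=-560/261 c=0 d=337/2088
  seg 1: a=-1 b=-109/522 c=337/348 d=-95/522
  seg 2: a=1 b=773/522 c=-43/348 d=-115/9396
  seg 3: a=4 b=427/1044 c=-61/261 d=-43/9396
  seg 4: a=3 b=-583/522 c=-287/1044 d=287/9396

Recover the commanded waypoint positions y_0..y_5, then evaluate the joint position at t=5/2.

y_0=2 y_1=-1 y_2=1 y_3=4 y_4=3 y_5=-2
S(5/2) = -77/87

y_0 = S_0(0) = a_0 = 2
y_1 = S_1(0) = a_1 = -1
y_2 = S_2(0) = a_2 = 1
y_3 = S_3(0) = a_3 = 4
y_4 = S_4(0) = a_4 = 3
y_5 = S_4(3) = -2
t_q=5/2 is in segment 1 (τ=1/2); S_1(τ)=-77/87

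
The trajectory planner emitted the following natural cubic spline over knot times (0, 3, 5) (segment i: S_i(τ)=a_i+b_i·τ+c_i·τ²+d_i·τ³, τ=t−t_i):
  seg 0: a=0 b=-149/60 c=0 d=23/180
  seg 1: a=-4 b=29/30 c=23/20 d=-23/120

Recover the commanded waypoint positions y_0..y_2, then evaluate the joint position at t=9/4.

y_0=0 y_1=-4 y_2=1
S(9/4) = -5289/1280

y_0 = S_0(0) = a_0 = 0
y_1 = S_1(0) = a_1 = -4
y_2 = S_1(2) = 1
t_q=9/4 is in segment 0 (τ=9/4); S_0(τ)=-5289/1280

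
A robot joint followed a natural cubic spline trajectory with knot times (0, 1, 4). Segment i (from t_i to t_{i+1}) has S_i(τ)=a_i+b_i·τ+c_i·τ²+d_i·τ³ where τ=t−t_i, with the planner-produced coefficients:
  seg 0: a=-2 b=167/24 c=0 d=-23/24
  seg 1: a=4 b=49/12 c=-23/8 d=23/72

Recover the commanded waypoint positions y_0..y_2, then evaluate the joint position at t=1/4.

y_0 = S_0(0) = a_0 = -2
y_1 = S_1(0) = a_1 = 4
y_2 = S_1(3) = -1
t_q=1/4 is in segment 0 (τ=1/4); S_0(τ)=-141/512

y_0=-2 y_1=4 y_2=-1
S(1/4) = -141/512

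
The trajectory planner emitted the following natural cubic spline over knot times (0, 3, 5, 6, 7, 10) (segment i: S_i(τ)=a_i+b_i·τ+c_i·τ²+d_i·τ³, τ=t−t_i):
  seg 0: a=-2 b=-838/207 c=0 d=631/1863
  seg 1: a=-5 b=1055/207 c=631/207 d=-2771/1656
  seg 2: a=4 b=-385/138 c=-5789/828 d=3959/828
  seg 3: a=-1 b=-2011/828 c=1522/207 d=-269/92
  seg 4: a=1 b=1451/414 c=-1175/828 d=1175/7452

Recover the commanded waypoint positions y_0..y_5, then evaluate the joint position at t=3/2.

y_0 = S_0(0) = a_0 = -2
y_1 = S_1(0) = a_1 = -5
y_2 = S_2(0) = a_2 = 4
y_3 = S_3(0) = a_3 = -1
y_4 = S_4(0) = a_4 = 1
y_5 = S_4(3) = 3
t_q=3/2 is in segment 0 (τ=3/2); S_0(τ)=-1275/184

y_0=-2 y_1=-5 y_2=4 y_3=-1 y_4=1 y_5=3
S(3/2) = -1275/184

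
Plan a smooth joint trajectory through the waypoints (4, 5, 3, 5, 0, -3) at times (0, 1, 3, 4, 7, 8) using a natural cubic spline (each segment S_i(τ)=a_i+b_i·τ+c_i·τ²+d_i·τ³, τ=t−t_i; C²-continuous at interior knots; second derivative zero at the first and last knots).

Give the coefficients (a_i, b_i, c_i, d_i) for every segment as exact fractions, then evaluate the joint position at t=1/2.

  seg 0: a=4 b=4105/2568 c=0 d=-1537/2568
  seg 1: a=5 b=-253/1284 c=-1537/856 d=895/1284
  seg 2: a=3 b=1265/1284 c=2043/856 d=-3523/2568
  seg 3: a=5 b=4219/2568 c=-185/107 d=1607/7704
  seg 4: a=0 b=-3979/1284 c=127/856 d=-127/2568
S(1/2) = 32353/6848

Δ: Δ0=1, Δ1=-1, Δ2=2, Δ3=-5/3, Δ4=-3
row 1: diag=6, rhs=-12; c'=1/3, d'=-2
row 2: denom=6−2·1/3=16/3; d'=(18−2·-2)/(16/3)=33/8
row 3: denom=8−1·3/16=125/16; d'=(-22−1·33/8)/(125/16)=-418/125
row 4: denom=8−3·48/125=856/125; d'=(-8−3·-418/125)/(856/125)=127/428
back: M4=127/428
back: M3=-418/125−48/125·127/428=-370/107
back: M2=33/8−3/16·-370/107=2043/428
back: M1=-2−1/3·2043/428=-1537/428
M: M0=0, M1=-1537/428, M2=2043/428, M3=-370/107, M4=127/428, M5=0
seg 0: a=4, c=M0/2=0, d=(M1−M0)/(6·1)=-1537/2568, b=Δ0−h0·(2M0+M1)/6=4105/2568
seg 1: a=5, c=M1/2=-1537/856, d=(M2−M1)/(6·2)=895/1284, b=Δ1−h1·(2M1+M2)/6=-253/1284
seg 2: a=3, c=M2/2=2043/856, d=(M3−M2)/(6·1)=-3523/2568, b=Δ2−h2·(2M2+M3)/6=1265/1284
seg 3: a=5, c=M3/2=-185/107, d=(M4−M3)/(6·3)=1607/7704, b=Δ3−h3·(2M3+M4)/6=4219/2568
seg 4: a=0, c=M4/2=127/856, d=(M5−M4)/(6·1)=-127/2568, b=Δ4−h4·(2M4+M5)/6=-3979/1284
t_q=1/2 → seg 0, τ=1/2; S=4+4105/2568·τ+0·τ²+-1537/2568·τ³=32353/6848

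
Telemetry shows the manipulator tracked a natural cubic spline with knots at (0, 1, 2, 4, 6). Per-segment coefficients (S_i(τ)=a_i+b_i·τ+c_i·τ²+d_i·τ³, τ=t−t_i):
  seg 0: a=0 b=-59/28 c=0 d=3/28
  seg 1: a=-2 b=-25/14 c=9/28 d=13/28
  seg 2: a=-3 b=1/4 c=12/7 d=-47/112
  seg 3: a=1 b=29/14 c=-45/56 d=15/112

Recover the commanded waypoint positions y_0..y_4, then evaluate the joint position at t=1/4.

y_0 = S_0(0) = a_0 = 0
y_1 = S_1(0) = a_1 = -2
y_2 = S_2(0) = a_2 = -3
y_3 = S_3(0) = a_3 = 1
y_4 = S_3(2) = 3
t_q=1/4 is in segment 0 (τ=1/4); S_0(τ)=-941/1792

y_0=0 y_1=-2 y_2=-3 y_3=1 y_4=3
S(1/4) = -941/1792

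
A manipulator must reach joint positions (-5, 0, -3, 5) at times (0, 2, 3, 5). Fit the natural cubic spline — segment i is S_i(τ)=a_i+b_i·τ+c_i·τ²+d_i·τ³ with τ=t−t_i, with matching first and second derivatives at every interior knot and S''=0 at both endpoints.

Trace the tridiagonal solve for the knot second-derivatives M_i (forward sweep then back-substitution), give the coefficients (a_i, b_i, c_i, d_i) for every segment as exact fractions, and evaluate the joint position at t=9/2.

Δ: Δ0=5/2, Δ1=-3, Δ2=4
row 1: diag=6, rhs=-33; c'=1/6, d'=-11/2
row 2: denom=6−1·1/6=35/6; d'=(42−1·-11/2)/(35/6)=57/7
back: M2=57/7
back: M1=-11/2−1/6·57/7=-48/7
M: M0=0, M1=-48/7, M2=57/7, M3=0
seg 0: a=-5, c=M0/2=0, d=(M1−M0)/(6·2)=-4/7, b=Δ0−h0·(2M0+M1)/6=67/14
seg 1: a=0, c=M1/2=-24/7, d=(M2−M1)/(6·1)=5/2, b=Δ1−h1·(2M1+M2)/6=-29/14
seg 2: a=-3, c=M2/2=57/14, d=(M3−M2)/(6·2)=-19/28, b=Δ2−h2·(2M2+M3)/6=-10/7
t_q=9/2 → seg 2, τ=3/2; S=-3+-10/7·τ+57/14·τ²+-19/28·τ³=387/224

  seg 0: a=-5 b=67/14 c=0 d=-4/7
  seg 1: a=0 b=-29/14 c=-24/7 d=5/2
  seg 2: a=-3 b=-10/7 c=57/14 d=-19/28
S(9/2) = 387/224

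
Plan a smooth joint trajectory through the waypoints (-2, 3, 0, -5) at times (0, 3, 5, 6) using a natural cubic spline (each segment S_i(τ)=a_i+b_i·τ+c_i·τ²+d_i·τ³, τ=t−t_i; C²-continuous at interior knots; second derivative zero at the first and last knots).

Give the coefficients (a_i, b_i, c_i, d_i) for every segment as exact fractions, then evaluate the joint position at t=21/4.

Δ: Δ0=5/3, Δ1=-3/2, Δ2=-5
row 1: diag=10, rhs=-19; c'=1/5, d'=-19/10
row 2: denom=6−2·1/5=28/5; d'=(-21−2·-19/10)/(28/5)=-43/14
back: M2=-43/14
back: M1=-19/10−1/5·-43/14=-9/7
M: M0=0, M1=-9/7, M2=-43/14, M3=0
seg 0: a=-2, c=M0/2=0, d=(M1−M0)/(6·3)=-1/14, b=Δ0−h0·(2M0+M1)/6=97/42
seg 1: a=3, c=M1/2=-9/14, d=(M2−M1)/(6·2)=-25/168, b=Δ1−h1·(2M1+M2)/6=8/21
seg 2: a=0, c=M2/2=-43/28, d=(M3−M2)/(6·1)=43/84, b=Δ2−h2·(2M2+M3)/6=-167/42
t_q=21/4 → seg 2, τ=1/4; S=0+-167/42·τ+-43/28·τ²+43/84·τ³=-277/256

  seg 0: a=-2 b=97/42 c=0 d=-1/14
  seg 1: a=3 b=8/21 c=-9/14 d=-25/168
  seg 2: a=0 b=-167/42 c=-43/28 d=43/84
S(21/4) = -277/256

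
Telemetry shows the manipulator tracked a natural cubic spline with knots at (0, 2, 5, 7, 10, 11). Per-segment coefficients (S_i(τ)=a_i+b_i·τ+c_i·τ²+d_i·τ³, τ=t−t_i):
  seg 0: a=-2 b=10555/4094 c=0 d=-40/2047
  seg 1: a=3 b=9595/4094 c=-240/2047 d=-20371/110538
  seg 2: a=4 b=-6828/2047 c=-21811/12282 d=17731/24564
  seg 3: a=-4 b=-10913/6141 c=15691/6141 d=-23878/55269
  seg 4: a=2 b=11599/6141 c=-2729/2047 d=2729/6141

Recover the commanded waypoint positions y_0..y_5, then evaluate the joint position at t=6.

y_0=-2 y_1=3 y_2=4 y_3=-4 y_4=2 y_5=3
S(6) = -9571/24564

y_0 = S_0(0) = a_0 = -2
y_1 = S_1(0) = a_1 = 3
y_2 = S_2(0) = a_2 = 4
y_3 = S_3(0) = a_3 = -4
y_4 = S_4(0) = a_4 = 2
y_5 = S_4(1) = 3
t_q=6 is in segment 2 (τ=1); S_2(τ)=-9571/24564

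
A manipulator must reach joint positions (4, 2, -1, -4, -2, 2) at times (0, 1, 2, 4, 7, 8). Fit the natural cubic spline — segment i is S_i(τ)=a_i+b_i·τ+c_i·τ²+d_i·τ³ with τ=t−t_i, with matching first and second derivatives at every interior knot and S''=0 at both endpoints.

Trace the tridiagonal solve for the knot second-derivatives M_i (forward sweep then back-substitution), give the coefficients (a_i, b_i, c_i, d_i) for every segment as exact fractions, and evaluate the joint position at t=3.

  seg 0: a=4 b=-3029/1806 c=0 d=-583/1806
  seg 1: a=2 b=-2389/903 c=-583/602 d=1109/1806
  seg 2: a=-1 b=-707/258 c=263/301 d=-229/1806
  seg 3: a=-4 b=-1385/1806 c=34/301 d=659/5418
  seg 4: a=-2 b=2885/903 c=727/602 d=-727/1806
S(3) = -901/301

Δ: Δ0=-2, Δ1=-3, Δ2=-3/2, Δ3=2/3, Δ4=4
row 1: diag=4, rhs=-6; c'=1/4, d'=-3/2
row 2: denom=6−1·1/4=23/4; d'=(9−1·-3/2)/(23/4)=42/23
row 3: denom=10−2·8/23=214/23; d'=(13−2·42/23)/(214/23)=215/214
row 4: denom=8−3·69/214=1505/214; d'=(20−3·215/214)/(1505/214)=727/301
back: M4=727/301
back: M3=215/214−69/214·727/301=68/301
back: M2=42/23−8/23·68/301=526/301
back: M1=-3/2−1/4·526/301=-583/301
M: M0=0, M1=-583/301, M2=526/301, M3=68/301, M4=727/301, M5=0
seg 0: a=4, c=M0/2=0, d=(M1−M0)/(6·1)=-583/1806, b=Δ0−h0·(2M0+M1)/6=-3029/1806
seg 1: a=2, c=M1/2=-583/602, d=(M2−M1)/(6·1)=1109/1806, b=Δ1−h1·(2M1+M2)/6=-2389/903
seg 2: a=-1, c=M2/2=263/301, d=(M3−M2)/(6·2)=-229/1806, b=Δ2−h2·(2M2+M3)/6=-707/258
seg 3: a=-4, c=M3/2=34/301, d=(M4−M3)/(6·3)=659/5418, b=Δ3−h3·(2M3+M4)/6=-1385/1806
seg 4: a=-2, c=M4/2=727/602, d=(M5−M4)/(6·1)=-727/1806, b=Δ4−h4·(2M4+M5)/6=2885/903
t_q=3 → seg 2, τ=1; S=-1+-707/258·τ+263/301·τ²+-229/1806·τ³=-901/301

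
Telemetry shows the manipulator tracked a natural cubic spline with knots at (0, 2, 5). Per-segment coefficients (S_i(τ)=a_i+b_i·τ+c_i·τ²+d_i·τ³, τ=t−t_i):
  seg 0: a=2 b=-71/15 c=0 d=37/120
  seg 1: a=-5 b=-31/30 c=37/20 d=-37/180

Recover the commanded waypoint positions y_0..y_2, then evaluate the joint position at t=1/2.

y_0 = S_0(0) = a_0 = 2
y_1 = S_1(0) = a_1 = -5
y_2 = S_1(3) = 3
t_q=1/2 is in segment 0 (τ=1/2); S_0(τ)=-21/64

y_0=2 y_1=-5 y_2=3
S(1/2) = -21/64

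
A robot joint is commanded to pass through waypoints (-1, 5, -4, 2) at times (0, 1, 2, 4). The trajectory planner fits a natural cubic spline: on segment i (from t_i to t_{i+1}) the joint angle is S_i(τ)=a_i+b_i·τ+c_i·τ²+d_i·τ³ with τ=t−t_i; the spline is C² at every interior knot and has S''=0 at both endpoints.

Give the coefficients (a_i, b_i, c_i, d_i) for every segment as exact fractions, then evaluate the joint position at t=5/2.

  seg 0: a=-1 b=240/23 c=0 d=-102/23
  seg 1: a=5 b=-66/23 c=-306/23 d=165/23
  seg 2: a=-4 b=-183/23 c=189/23 d=-63/46
S(5/2) = -2243/368

Δ: Δ0=6, Δ1=-9, Δ2=3
row 1: diag=4, rhs=-90; c'=1/4, d'=-45/2
row 2: denom=6−1·1/4=23/4; d'=(72−1·-45/2)/(23/4)=378/23
back: M2=378/23
back: M1=-45/2−1/4·378/23=-612/23
M: M0=0, M1=-612/23, M2=378/23, M3=0
seg 0: a=-1, c=M0/2=0, d=(M1−M0)/(6·1)=-102/23, b=Δ0−h0·(2M0+M1)/6=240/23
seg 1: a=5, c=M1/2=-306/23, d=(M2−M1)/(6·1)=165/23, b=Δ1−h1·(2M1+M2)/6=-66/23
seg 2: a=-4, c=M2/2=189/23, d=(M3−M2)/(6·2)=-63/46, b=Δ2−h2·(2M2+M3)/6=-183/23
t_q=5/2 → seg 2, τ=1/2; S=-4+-183/23·τ+189/23·τ²+-63/46·τ³=-2243/368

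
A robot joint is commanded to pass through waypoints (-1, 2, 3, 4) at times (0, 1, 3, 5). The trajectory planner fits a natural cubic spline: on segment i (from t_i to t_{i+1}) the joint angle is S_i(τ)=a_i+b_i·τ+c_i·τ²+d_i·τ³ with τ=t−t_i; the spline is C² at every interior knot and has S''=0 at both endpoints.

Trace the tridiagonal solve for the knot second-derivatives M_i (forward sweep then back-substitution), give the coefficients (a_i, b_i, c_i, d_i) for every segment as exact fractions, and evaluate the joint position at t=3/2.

Δ: Δ0=3, Δ1=1/2, Δ2=1/2
row 1: diag=6, rhs=-15; c'=1/3, d'=-5/2
row 2: denom=8−2·1/3=22/3; d'=(0−2·-5/2)/(22/3)=15/22
back: M2=15/22
back: M1=-5/2−1/3·15/22=-30/11
M: M0=0, M1=-30/11, M2=15/22, M3=0
seg 0: a=-1, c=M0/2=0, d=(M1−M0)/(6·1)=-5/11, b=Δ0−h0·(2M0+M1)/6=38/11
seg 1: a=2, c=M1/2=-15/11, d=(M2−M1)/(6·2)=25/88, b=Δ1−h1·(2M1+M2)/6=23/11
seg 2: a=3, c=M2/2=15/44, d=(M3−M2)/(6·2)=-5/88, b=Δ2−h2·(2M2+M3)/6=1/22
t_q=3/2 → seg 1, τ=1/2; S=2+23/11·τ+-15/11·τ²+25/88·τ³=1929/704

  seg 0: a=-1 b=38/11 c=0 d=-5/11
  seg 1: a=2 b=23/11 c=-15/11 d=25/88
  seg 2: a=3 b=1/22 c=15/44 d=-5/88
S(3/2) = 1929/704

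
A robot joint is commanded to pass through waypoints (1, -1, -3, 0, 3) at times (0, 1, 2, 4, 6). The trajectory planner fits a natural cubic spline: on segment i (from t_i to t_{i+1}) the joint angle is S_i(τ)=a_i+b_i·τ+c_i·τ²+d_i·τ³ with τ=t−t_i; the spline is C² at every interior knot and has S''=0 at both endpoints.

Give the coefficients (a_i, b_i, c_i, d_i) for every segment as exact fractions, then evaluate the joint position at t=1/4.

  seg 0: a=1 b=-11/6 c=0 d=-1/6
  seg 1: a=-1 b=-7/3 c=-1/2 d=5/6
  seg 2: a=-3 b=-5/6 c=2 d=-5/12
  seg 3: a=0 b=13/6 c=-1/2 d=1/12
S(1/4) = 69/128

Δ: Δ0=-2, Δ1=-2, Δ2=3/2, Δ3=3/2
row 1: diag=4, rhs=0; c'=1/4, d'=0
row 2: denom=6−1·1/4=23/4; d'=(21−1·0)/(23/4)=84/23
row 3: denom=8−2·8/23=168/23; d'=(0−2·84/23)/(168/23)=-1
back: M3=-1
back: M2=84/23−8/23·-1=4
back: M1=0−1/4·4=-1
M: M0=0, M1=-1, M2=4, M3=-1, M4=0
seg 0: a=1, c=M0/2=0, d=(M1−M0)/(6·1)=-1/6, b=Δ0−h0·(2M0+M1)/6=-11/6
seg 1: a=-1, c=M1/2=-1/2, d=(M2−M1)/(6·1)=5/6, b=Δ1−h1·(2M1+M2)/6=-7/3
seg 2: a=-3, c=M2/2=2, d=(M3−M2)/(6·2)=-5/12, b=Δ2−h2·(2M2+M3)/6=-5/6
seg 3: a=0, c=M3/2=-1/2, d=(M4−M3)/(6·2)=1/12, b=Δ3−h3·(2M3+M4)/6=13/6
t_q=1/4 → seg 0, τ=1/4; S=1+-11/6·τ+0·τ²+-1/6·τ³=69/128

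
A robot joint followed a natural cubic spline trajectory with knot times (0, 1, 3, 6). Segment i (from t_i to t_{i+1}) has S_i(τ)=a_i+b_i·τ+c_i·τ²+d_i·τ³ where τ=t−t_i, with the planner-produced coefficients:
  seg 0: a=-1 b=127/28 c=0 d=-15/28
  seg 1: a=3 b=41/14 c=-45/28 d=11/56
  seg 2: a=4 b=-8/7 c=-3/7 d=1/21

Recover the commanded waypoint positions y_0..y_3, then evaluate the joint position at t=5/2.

y_0 = S_0(0) = a_0 = -1
y_1 = S_1(0) = a_1 = 3
y_2 = S_2(0) = a_2 = 4
y_3 = S_2(3) = -2
t_q=5/2 is in segment 1 (τ=3/2); S_1(τ)=1989/448

y_0=-1 y_1=3 y_2=4 y_3=-2
S(5/2) = 1989/448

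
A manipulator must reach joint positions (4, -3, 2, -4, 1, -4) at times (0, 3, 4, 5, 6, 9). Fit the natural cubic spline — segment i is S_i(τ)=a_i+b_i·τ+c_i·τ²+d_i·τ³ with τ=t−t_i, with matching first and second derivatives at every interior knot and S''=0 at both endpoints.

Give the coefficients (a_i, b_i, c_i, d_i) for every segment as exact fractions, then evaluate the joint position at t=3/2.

  seg 0: a=4 b=-1984/299 c=0 d=3859/8073
  seg 1: a=-3 b=1875/299 c=3859/897 d=-4999/897
  seg 2: a=2 b=-1654/897 c=-11138/897 d=190/23
  seg 3: a=-4 b=-1700/897 c=11092/897 d=-4907/897
  seg 4: a=1 b=1921/299 c=-3629/897 d=3629/8073
S(3/2) = -10381/2392

Δ: Δ0=-7/3, Δ1=5, Δ2=-6, Δ3=5, Δ4=-5/3
row 1: diag=8, rhs=44; c'=1/8, d'=11/2
row 2: denom=4−1·1/8=31/8; d'=(-66−1·11/2)/(31/8)=-572/31
row 3: denom=4−1·8/31=116/31; d'=(66−1·-572/31)/(116/31)=1309/58
row 4: denom=8−1·31/116=897/116; d'=(-40−1·1309/58)/(897/116)=-7258/897
back: M4=-7258/897
back: M3=1309/58−31/116·-7258/897=22184/897
back: M2=-572/31−8/31·22184/897=-22276/897
back: M1=11/2−1/8·-22276/897=7718/897
M: M0=0, M1=7718/897, M2=-22276/897, M3=22184/897, M4=-7258/897, M5=0
seg 0: a=4, c=M0/2=0, d=(M1−M0)/(6·3)=3859/8073, b=Δ0−h0·(2M0+M1)/6=-1984/299
seg 1: a=-3, c=M1/2=3859/897, d=(M2−M1)/(6·1)=-4999/897, b=Δ1−h1·(2M1+M2)/6=1875/299
seg 2: a=2, c=M2/2=-11138/897, d=(M3−M2)/(6·1)=190/23, b=Δ2−h2·(2M2+M3)/6=-1654/897
seg 3: a=-4, c=M3/2=11092/897, d=(M4−M3)/(6·1)=-4907/897, b=Δ3−h3·(2M3+M4)/6=-1700/897
seg 4: a=1, c=M4/2=-3629/897, d=(M5−M4)/(6·3)=3629/8073, b=Δ4−h4·(2M4+M5)/6=1921/299
t_q=3/2 → seg 0, τ=3/2; S=4+-1984/299·τ+0·τ²+3859/8073·τ³=-10381/2392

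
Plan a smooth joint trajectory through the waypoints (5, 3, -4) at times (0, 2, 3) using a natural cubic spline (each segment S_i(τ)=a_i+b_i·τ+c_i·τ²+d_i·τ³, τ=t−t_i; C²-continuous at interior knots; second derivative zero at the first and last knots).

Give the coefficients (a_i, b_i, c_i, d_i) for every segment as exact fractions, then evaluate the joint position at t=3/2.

Δ: Δ0=-1, Δ1=-7
row 1: diag=6, rhs=-36; c'=1/6, d'=-6
back: M1=-6
M: M0=0, M1=-6, M2=0
seg 0: a=5, c=M0/2=0, d=(M1−M0)/(6·2)=-1/2, b=Δ0−h0·(2M0+M1)/6=1
seg 1: a=3, c=M1/2=-3, d=(M2−M1)/(6·1)=1, b=Δ1−h1·(2M1+M2)/6=-5
t_q=3/2 → seg 0, τ=3/2; S=5+1·τ+0·τ²+-1/2·τ³=77/16

  seg 0: a=5 b=1 c=0 d=-1/2
  seg 1: a=3 b=-5 c=-3 d=1
S(3/2) = 77/16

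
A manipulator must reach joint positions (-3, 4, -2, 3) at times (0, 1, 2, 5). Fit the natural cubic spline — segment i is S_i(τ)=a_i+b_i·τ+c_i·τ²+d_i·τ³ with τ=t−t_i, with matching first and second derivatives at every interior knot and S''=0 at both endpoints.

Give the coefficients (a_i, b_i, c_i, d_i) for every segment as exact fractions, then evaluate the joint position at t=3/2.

Δ: Δ0=7, Δ1=-6, Δ2=5/3
row 1: diag=4, rhs=-78; c'=1/4, d'=-39/2
row 2: denom=8−1·1/4=31/4; d'=(46−1·-39/2)/(31/4)=262/31
back: M2=262/31
back: M1=-39/2−1/4·262/31=-670/31
M: M0=0, M1=-670/31, M2=262/31, M3=0
seg 0: a=-3, c=M0/2=0, d=(M1−M0)/(6·1)=-335/93, b=Δ0−h0·(2M0+M1)/6=986/93
seg 1: a=4, c=M1/2=-335/31, d=(M2−M1)/(6·1)=466/93, b=Δ1−h1·(2M1+M2)/6=-19/93
seg 2: a=-2, c=M2/2=131/31, d=(M3−M2)/(6·3)=-131/279, b=Δ2−h2·(2M2+M3)/6=-631/93
t_q=3/2 → seg 1, τ=1/2; S=4+-19/93·τ+-335/31·τ²+466/93·τ³=113/62

  seg 0: a=-3 b=986/93 c=0 d=-335/93
  seg 1: a=4 b=-19/93 c=-335/31 d=466/93
  seg 2: a=-2 b=-631/93 c=131/31 d=-131/279
S(3/2) = 113/62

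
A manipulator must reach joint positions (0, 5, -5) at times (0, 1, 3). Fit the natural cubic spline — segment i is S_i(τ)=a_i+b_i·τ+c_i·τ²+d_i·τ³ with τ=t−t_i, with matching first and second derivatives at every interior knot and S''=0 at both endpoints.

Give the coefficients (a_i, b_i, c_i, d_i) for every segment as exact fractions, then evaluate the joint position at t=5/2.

Δ: Δ0=5, Δ1=-5
row 1: diag=6, rhs=-60; c'=1/3, d'=-10
back: M1=-10
M: M0=0, M1=-10, M2=0
seg 0: a=0, c=M0/2=0, d=(M1−M0)/(6·1)=-5/3, b=Δ0−h0·(2M0+M1)/6=20/3
seg 1: a=5, c=M1/2=-5, d=(M2−M1)/(6·2)=5/6, b=Δ1−h1·(2M1+M2)/6=5/3
t_q=5/2 → seg 1, τ=3/2; S=5+5/3·τ+-5·τ²+5/6·τ³=-15/16

  seg 0: a=0 b=20/3 c=0 d=-5/3
  seg 1: a=5 b=5/3 c=-5 d=5/6
S(5/2) = -15/16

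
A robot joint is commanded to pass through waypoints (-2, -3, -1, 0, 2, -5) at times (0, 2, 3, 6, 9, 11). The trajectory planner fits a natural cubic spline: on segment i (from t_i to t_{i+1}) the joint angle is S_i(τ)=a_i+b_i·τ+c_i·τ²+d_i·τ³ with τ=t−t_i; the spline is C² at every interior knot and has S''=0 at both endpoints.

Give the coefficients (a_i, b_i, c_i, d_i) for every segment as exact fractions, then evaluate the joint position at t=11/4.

  seg 0: a=-2 b=-4529/3118 c=0 d=1485/6236
  seg 1: a=-3 b=4381/3118 c=4455/3118 d=-1300/1559
  seg 2: a=-1 b=5491/3118 c=-3345/3118 d=8375/42093
  seg 3: a=0 b=2171/3118 c=6715/9354 d=-10211/42093
  seg 4: a=2 b=-4821/3118 c=-4569/3118 d=1523/6236
S(11/4) = -74547/49888

Δ: Δ0=-1/2, Δ1=2, Δ2=1/3, Δ3=2/3, Δ4=-7/2
row 1: diag=6, rhs=15; c'=1/6, d'=5/2
row 2: denom=8−1·1/6=47/6; d'=(-10−1·5/2)/(47/6)=-75/47
row 3: denom=12−3·18/47=510/47; d'=(2−3·-75/47)/(510/47)=319/510
row 4: denom=10−3·47/170=1559/170; d'=(-25−3·319/510)/(1559/170)=-4569/1559
back: M4=-4569/1559
back: M3=319/510−47/170·-4569/1559=6715/4677
back: M2=-75/47−18/47·6715/4677=-3345/1559
back: M1=5/2−1/6·-3345/1559=4455/1559
M: M0=0, M1=4455/1559, M2=-3345/1559, M3=6715/4677, M4=-4569/1559, M5=0
seg 0: a=-2, c=M0/2=0, d=(M1−M0)/(6·2)=1485/6236, b=Δ0−h0·(2M0+M1)/6=-4529/3118
seg 1: a=-3, c=M1/2=4455/3118, d=(M2−M1)/(6·1)=-1300/1559, b=Δ1−h1·(2M1+M2)/6=4381/3118
seg 2: a=-1, c=M2/2=-3345/3118, d=(M3−M2)/(6·3)=8375/42093, b=Δ2−h2·(2M2+M3)/6=5491/3118
seg 3: a=0, c=M3/2=6715/9354, d=(M4−M3)/(6·3)=-10211/42093, b=Δ3−h3·(2M3+M4)/6=2171/3118
seg 4: a=2, c=M4/2=-4569/3118, d=(M5−M4)/(6·2)=1523/6236, b=Δ4−h4·(2M4+M5)/6=-4821/3118
t_q=11/4 → seg 1, τ=3/4; S=-3+4381/3118·τ+4455/3118·τ²+-1300/1559·τ³=-74547/49888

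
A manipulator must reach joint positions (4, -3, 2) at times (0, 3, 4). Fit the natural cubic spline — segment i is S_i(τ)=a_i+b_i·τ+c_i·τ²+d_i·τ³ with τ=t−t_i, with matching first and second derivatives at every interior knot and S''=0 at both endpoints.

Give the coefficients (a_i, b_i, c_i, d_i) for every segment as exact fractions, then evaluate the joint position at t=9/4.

Δ: Δ0=-7/3, Δ1=5
row 1: diag=8, rhs=44; c'=1/8, d'=11/2
back: M1=11/2
M: M0=0, M1=11/2, M2=0
seg 0: a=4, c=M0/2=0, d=(M1−M0)/(6·3)=11/36, b=Δ0−h0·(2M0+M1)/6=-61/12
seg 1: a=-3, c=M1/2=11/4, d=(M2−M1)/(6·1)=-11/12, b=Δ1−h1·(2M1+M2)/6=19/6
t_q=9/4 → seg 0, τ=9/4; S=4+-61/12·τ+0·τ²+11/36·τ³=-1013/256

  seg 0: a=4 b=-61/12 c=0 d=11/36
  seg 1: a=-3 b=19/6 c=11/4 d=-11/12
S(9/4) = -1013/256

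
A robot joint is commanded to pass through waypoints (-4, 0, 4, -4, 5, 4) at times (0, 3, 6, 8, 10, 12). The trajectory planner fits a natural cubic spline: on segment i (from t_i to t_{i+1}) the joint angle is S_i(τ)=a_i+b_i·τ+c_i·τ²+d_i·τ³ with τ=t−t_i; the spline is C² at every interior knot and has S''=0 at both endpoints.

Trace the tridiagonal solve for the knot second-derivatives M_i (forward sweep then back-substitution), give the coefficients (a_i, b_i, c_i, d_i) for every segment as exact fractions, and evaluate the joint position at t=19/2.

Δ: Δ0=4/3, Δ1=4/3, Δ2=-4, Δ3=9/2, Δ4=-1/2
row 1: diag=12, rhs=0; c'=1/4, d'=0
row 2: denom=10−3·1/4=37/4; d'=(-32−3·0)/(37/4)=-128/37
row 3: denom=8−2·8/37=280/37; d'=(51−2·-128/37)/(280/37)=2143/280
row 4: denom=8−2·37/140=523/70; d'=(-30−2·2143/280)/(523/70)=-6343/1046
back: M4=-6343/1046
back: M3=2143/280−37/140·-6343/1046=4841/523
back: M2=-128/37−8/37·4841/523=-2856/523
back: M1=0−1/4·-2856/523=714/523
M: M0=0, M1=714/523, M2=-2856/523, M3=4841/523, M4=-6343/1046, M5=0
seg 0: a=-4, c=M0/2=0, d=(M1−M0)/(6·3)=119/1569, b=Δ0−h0·(2M0+M1)/6=1021/1569
seg 1: a=0, c=M1/2=357/523, d=(M2−M1)/(6·3)=-595/1569, b=Δ1−h1·(2M1+M2)/6=4234/1569
seg 2: a=4, c=M2/2=-1428/523, d=(M3−M2)/(6·2)=7697/6276, b=Δ2−h2·(2M2+M3)/6=-5405/1569
seg 3: a=-4, c=M3/2=4841/1046, d=(M4−M3)/(6·2)=-16025/12552, b=Δ3−h3·(2M3+M4)/6=550/1569
seg 4: a=5, c=M4/2=-6343/2092, d=(M5−M4)/(6·2)=6343/12552, b=Δ4−h4·(2M4+M5)/6=11117/3138
t_q=19/2 → seg 3, τ=3/2; S=-4+550/1569·τ+4841/1046·τ²+-16025/12552·τ³=88039/33472

  seg 0: a=-4 b=1021/1569 c=0 d=119/1569
  seg 1: a=0 b=4234/1569 c=357/523 d=-595/1569
  seg 2: a=4 b=-5405/1569 c=-1428/523 d=7697/6276
  seg 3: a=-4 b=550/1569 c=4841/1046 d=-16025/12552
  seg 4: a=5 b=11117/3138 c=-6343/2092 d=6343/12552
S(19/2) = 88039/33472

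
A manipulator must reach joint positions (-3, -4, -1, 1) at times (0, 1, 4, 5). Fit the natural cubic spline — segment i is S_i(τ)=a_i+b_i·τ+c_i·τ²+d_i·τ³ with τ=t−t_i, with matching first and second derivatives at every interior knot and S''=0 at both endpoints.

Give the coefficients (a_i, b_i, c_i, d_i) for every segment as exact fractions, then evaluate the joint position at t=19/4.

  seg 0: a=-3 b=-68/55 c=0 d=13/55
  seg 1: a=-4 b=-29/55 c=39/55 d=-1/15
  seg 2: a=-1 b=106/55 c=6/55 d=-2/55
S(19/4) = 173/352

Δ: Δ0=-1, Δ1=1, Δ2=2
row 1: diag=8, rhs=12; c'=3/8, d'=3/2
row 2: denom=8−3·3/8=55/8; d'=(6−3·3/2)/(55/8)=12/55
back: M2=12/55
back: M1=3/2−3/8·12/55=78/55
M: M0=0, M1=78/55, M2=12/55, M3=0
seg 0: a=-3, c=M0/2=0, d=(M1−M0)/(6·1)=13/55, b=Δ0−h0·(2M0+M1)/6=-68/55
seg 1: a=-4, c=M1/2=39/55, d=(M2−M1)/(6·3)=-1/15, b=Δ1−h1·(2M1+M2)/6=-29/55
seg 2: a=-1, c=M2/2=6/55, d=(M3−M2)/(6·1)=-2/55, b=Δ2−h2·(2M2+M3)/6=106/55
t_q=19/4 → seg 2, τ=3/4; S=-1+106/55·τ+6/55·τ²+-2/55·τ³=173/352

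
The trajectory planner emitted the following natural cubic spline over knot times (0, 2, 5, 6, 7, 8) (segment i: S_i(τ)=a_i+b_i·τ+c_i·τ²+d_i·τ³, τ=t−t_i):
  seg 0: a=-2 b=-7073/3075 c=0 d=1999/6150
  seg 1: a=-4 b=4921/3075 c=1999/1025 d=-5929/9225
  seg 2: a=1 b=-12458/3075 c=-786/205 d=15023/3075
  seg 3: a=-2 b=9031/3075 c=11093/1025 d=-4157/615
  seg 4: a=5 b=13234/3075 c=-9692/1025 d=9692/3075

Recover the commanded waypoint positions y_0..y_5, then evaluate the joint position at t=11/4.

y_0 = S_0(0) = a_0 = -2
y_1 = S_1(0) = a_1 = -4
y_2 = S_2(0) = a_2 = 1
y_3 = S_3(0) = a_3 = -2
y_4 = S_4(0) = a_4 = 5
y_5 = S_4(1) = 3
t_q=11/4 is in segment 1 (τ=3/4); S_1(τ)=-129487/65600

y_0=-2 y_1=-4 y_2=1 y_3=-2 y_4=5 y_5=3
S(11/4) = -129487/65600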